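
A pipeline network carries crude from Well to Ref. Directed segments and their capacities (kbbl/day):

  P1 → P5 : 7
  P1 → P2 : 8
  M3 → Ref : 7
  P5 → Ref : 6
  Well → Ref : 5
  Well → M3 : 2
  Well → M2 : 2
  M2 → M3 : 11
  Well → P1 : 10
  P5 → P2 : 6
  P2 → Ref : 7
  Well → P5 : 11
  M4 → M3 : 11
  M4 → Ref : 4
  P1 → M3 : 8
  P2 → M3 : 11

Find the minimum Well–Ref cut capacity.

25

Augment Well→Ref: bottleneck 5, flow now 5.
Augment Well→P5→Ref: bottleneck 6, flow now 11.
Augment Well→M3→Ref: bottleneck 2, flow now 13.
Augment Well→P1→P2→Ref: bottleneck 7, flow now 20.
Augment Well→P1→M3→Ref: bottleneck 3, flow now 23.
Augment Well→M2→M3→Ref: bottleneck 2, flow now 25.
No augmenting path remains; maximum flow = 25.
By max-flow min-cut, the minimum cut capacity equals the max flow.
In the residual graph, reachable from Well: {Well, P1, P5, P2, M2, M3}.
Min-cut edges: Well→Ref (5), P5→Ref (6), P2→Ref (7), M3→Ref (7); capacity 5 + 6 + 7 + 7 = 25.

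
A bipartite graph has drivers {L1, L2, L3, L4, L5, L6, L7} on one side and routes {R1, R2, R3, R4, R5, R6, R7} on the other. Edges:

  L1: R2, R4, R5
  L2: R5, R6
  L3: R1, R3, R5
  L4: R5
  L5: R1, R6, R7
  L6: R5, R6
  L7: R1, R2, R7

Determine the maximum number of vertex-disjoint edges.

6

Unit-capacity flow: source→left, listed edges, right→sink; max matching = max flow.
Augmenting path L1→R2 (+1); matched 1.
Augmenting path L2→R5 (+1); matched 2.
Augmenting path L3→R1 (+1); matched 3.
Augmenting path L5→R6 (+1); matched 4.
Augmenting path L7→R7 (+1); matched 5.
Augmenting path L6→R6→L5→R1→L3→R3 (+1); matched 6.
No augmenting path remains; maximum matching = 6.
König certificate: {L1, L3, L5, L7, R5, R6} is a vertex cover of size 6 (every listed pair touches it), so no matching can be larger.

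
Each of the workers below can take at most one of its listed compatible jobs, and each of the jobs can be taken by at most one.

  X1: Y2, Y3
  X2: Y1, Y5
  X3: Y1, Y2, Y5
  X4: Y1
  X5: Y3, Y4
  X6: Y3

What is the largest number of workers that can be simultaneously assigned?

Unit-capacity flow: source→left, listed edges, right→sink; max matching = max flow.
Augmenting path X1→Y2 (+1); matched 1.
Augmenting path X2→Y1 (+1); matched 2.
Augmenting path X3→Y5 (+1); matched 3.
Augmenting path X5→Y3 (+1); matched 4.
Augmenting path X6→Y3→X5→Y4 (+1); matched 5.
No augmenting path remains; maximum matching = 5.
König certificate: {X5, Y1, Y2, Y3, Y5} is a vertex cover of size 5 (every listed pair touches it), so no matching can be larger.

5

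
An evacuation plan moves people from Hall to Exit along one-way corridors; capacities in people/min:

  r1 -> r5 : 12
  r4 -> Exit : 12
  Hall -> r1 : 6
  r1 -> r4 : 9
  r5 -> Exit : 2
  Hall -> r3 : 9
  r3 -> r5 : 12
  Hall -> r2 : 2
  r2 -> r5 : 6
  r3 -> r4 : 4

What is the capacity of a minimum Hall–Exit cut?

12

Augment Hall→r1→r4→Exit: bottleneck 6, flow now 6.
Augment Hall→r2→r5→Exit: bottleneck 2, flow now 8.
Augment Hall→r3→r4→Exit: bottleneck 4, flow now 12.
No augmenting path remains; maximum flow = 12.
By max-flow min-cut, the minimum cut capacity equals the max flow.
In the residual graph, reachable from Hall: {Hall, r2, r3, r5}.
Min-cut edges: Hall→r1 (6), r3→r4 (4), r5→Exit (2); capacity 6 + 4 + 2 = 12.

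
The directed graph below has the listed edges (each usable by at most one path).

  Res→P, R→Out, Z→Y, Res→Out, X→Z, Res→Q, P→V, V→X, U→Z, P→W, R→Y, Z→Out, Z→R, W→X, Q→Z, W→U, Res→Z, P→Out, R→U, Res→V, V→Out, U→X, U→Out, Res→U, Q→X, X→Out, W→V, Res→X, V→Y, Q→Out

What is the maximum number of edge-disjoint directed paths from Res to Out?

Assign every edge capacity 1; by Menger, the answer equals the max flow.
Path Res→Out (+1); total 1.
Path Res→P→Out (+1); total 2.
Path Res→Q→Out (+1); total 3.
Path Res→U→Out (+1); total 4.
Path Res→V→Out (+1); total 5.
Path Res→X→Out (+1); total 6.
Path Res→Z→Out (+1); total 7.
No residual Res→Out path; max flow = 7.
Certifying cut of size 7: {Res→Out, Res→P, Res→Q, Res→U, Res→V, Res→X, Res→Z}.

7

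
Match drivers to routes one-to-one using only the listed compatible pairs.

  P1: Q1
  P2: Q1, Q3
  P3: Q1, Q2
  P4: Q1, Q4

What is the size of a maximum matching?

4

Unit-capacity flow: source→left, listed edges, right→sink; max matching = max flow.
Augmenting path P1→Q1 (+1); matched 1.
Augmenting path P2→Q3 (+1); matched 2.
Augmenting path P3→Q2 (+1); matched 3.
Augmenting path P4→Q4 (+1); matched 4.
No augmenting path remains; maximum matching = 4.
König certificate: {P1, P2, P3, P4} is a vertex cover of size 4 (every listed pair touches it), so no matching can be larger.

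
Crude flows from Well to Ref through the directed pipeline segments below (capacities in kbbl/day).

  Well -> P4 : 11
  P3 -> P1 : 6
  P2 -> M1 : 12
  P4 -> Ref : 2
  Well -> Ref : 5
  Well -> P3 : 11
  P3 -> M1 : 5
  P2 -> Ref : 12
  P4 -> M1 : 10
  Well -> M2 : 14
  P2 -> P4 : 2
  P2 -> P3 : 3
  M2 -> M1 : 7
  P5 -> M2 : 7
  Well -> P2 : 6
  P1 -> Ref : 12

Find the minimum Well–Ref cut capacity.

19

Augment Well→Ref: bottleneck 5, flow now 5.
Augment Well→P2→Ref: bottleneck 6, flow now 11.
Augment Well→P4→Ref: bottleneck 2, flow now 13.
Augment Well→P3→P1→Ref: bottleneck 6, flow now 19.
No augmenting path remains; maximum flow = 19.
By max-flow min-cut, the minimum cut capacity equals the max flow.
In the residual graph, reachable from Well: {Well, P4, P3, M2, M1}.
Min-cut edges: Well→P2 (6), Well→Ref (5), P4→Ref (2), P3→P1 (6); capacity 6 + 5 + 2 + 6 = 19.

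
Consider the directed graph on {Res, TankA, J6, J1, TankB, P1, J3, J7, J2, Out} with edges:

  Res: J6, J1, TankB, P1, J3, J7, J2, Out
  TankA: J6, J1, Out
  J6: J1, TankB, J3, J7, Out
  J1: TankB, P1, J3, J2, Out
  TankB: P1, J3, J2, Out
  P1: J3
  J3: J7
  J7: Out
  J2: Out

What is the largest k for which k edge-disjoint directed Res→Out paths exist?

Assign every edge capacity 1; by Menger, the answer equals the max flow.
Path Res→Out (+1); total 1.
Path Res→J6→Out (+1); total 2.
Path Res→J1→Out (+1); total 3.
Path Res→TankB→Out (+1); total 4.
Path Res→J7→Out (+1); total 5.
Path Res→J2→Out (+1); total 6.
No residual Res→Out path; max flow = 6.
Certifying cut of size 6: {J7→Out, Res→J1, Res→J2, Res→J6, Res→Out, Res→TankB}.

6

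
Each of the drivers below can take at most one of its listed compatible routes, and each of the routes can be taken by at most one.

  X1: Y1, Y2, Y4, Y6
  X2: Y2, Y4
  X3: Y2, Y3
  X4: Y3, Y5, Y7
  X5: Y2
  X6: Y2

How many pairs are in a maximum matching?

5

Unit-capacity flow: source→left, listed edges, right→sink; max matching = max flow.
Augmenting path X1→Y1 (+1); matched 1.
Augmenting path X2→Y2 (+1); matched 2.
Augmenting path X3→Y3 (+1); matched 3.
Augmenting path X4→Y5 (+1); matched 4.
Augmenting path X5→Y2→X2→Y4 (+1); matched 5.
No augmenting path remains; maximum matching = 5.
König certificate: {X1, X2, X3, X4, Y2} is a vertex cover of size 5 (every listed pair touches it), so no matching can be larger.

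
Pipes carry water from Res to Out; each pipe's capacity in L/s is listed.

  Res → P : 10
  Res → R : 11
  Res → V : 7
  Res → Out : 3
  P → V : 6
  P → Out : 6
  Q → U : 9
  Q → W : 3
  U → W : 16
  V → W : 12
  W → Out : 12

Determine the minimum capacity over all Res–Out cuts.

Augment Res→Out: bottleneck 3, flow now 3.
Augment Res→P→Out: bottleneck 6, flow now 9.
Augment Res→V→W→Out: bottleneck 7, flow now 16.
Augment Res→P→V→W→Out: bottleneck 4, flow now 20.
No augmenting path remains; maximum flow = 20.
By max-flow min-cut, the minimum cut capacity equals the max flow.
In the residual graph, reachable from Res: {Res, R}.
Min-cut edges: Res→P (10), Res→V (7), Res→Out (3); capacity 10 + 7 + 3 = 20.

20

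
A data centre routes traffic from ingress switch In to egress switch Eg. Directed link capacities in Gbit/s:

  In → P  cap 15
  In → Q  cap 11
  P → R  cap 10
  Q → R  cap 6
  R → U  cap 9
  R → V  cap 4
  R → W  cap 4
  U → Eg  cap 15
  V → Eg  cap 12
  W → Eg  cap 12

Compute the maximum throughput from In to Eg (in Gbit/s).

Augment In→P→R→U→Eg: bottleneck 9, flow now 9.
Augment In→P→R→V→Eg: bottleneck 1, flow now 10.
Augment In→Q→R→V→Eg: bottleneck 3, flow now 13.
Augment In→Q→R→W→Eg: bottleneck 3, flow now 16.
No augmenting path remains; maximum flow = 16.
In the residual graph, reachable from In: {In, P, Q}.
Min-cut edges: P→R (10), Q→R (6); capacity 10 + 6 = 16.
This cut is saturated, so no flow can exceed 16.

16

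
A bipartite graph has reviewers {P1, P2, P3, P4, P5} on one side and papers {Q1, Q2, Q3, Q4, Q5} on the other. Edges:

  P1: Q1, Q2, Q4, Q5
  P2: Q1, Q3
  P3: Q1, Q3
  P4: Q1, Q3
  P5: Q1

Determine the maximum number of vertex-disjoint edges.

Unit-capacity flow: source→left, listed edges, right→sink; max matching = max flow.
Augmenting path P1→Q1 (+1); matched 1.
Augmenting path P2→Q3 (+1); matched 2.
Augmenting path P3→Q1→P1→Q2 (+1); matched 3.
No augmenting path remains; maximum matching = 3.
König certificate: {P1, Q1, Q3} is a vertex cover of size 3 (every listed pair touches it), so no matching can be larger.

3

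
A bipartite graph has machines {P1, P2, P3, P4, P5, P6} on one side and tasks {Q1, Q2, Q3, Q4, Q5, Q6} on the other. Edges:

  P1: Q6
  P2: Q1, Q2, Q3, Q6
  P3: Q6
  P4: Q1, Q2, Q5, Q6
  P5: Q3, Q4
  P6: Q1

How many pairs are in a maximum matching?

Unit-capacity flow: source→left, listed edges, right→sink; max matching = max flow.
Augmenting path P1→Q6 (+1); matched 1.
Augmenting path P2→Q1 (+1); matched 2.
Augmenting path P4→Q2 (+1); matched 3.
Augmenting path P5→Q3 (+1); matched 4.
Augmenting path P6→Q1→P2→Q2→P4→Q5 (+1); matched 5.
No augmenting path remains; maximum matching = 5.
König certificate: {P2, P4, P5, P6, Q6} is a vertex cover of size 5 (every listed pair touches it), so no matching can be larger.

5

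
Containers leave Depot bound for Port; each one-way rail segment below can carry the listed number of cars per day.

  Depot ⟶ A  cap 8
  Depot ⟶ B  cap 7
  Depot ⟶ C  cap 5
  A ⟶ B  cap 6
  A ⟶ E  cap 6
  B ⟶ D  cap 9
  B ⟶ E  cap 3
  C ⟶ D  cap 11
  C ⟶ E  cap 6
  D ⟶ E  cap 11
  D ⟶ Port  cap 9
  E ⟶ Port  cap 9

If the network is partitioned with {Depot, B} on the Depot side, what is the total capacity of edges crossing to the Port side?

Edges leaving {Depot, B}: Depot→A (8), Depot→C (5), B→D (9), B→E (3).
Cut capacity = 8 + 5 + 9 + 3 = 25.

25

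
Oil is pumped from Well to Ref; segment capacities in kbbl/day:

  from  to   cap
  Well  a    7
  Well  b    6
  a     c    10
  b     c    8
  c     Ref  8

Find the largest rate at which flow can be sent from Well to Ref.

8

Augment Well→a→c→Ref: bottleneck 7, flow now 7.
Augment Well→b→c→Ref: bottleneck 1, flow now 8.
No augmenting path remains; maximum flow = 8.
In the residual graph, reachable from Well: {Well, a, b, c}.
Min-cut edges: c→Ref (8); capacity 8 = 8.
This cut is saturated, so no flow can exceed 8.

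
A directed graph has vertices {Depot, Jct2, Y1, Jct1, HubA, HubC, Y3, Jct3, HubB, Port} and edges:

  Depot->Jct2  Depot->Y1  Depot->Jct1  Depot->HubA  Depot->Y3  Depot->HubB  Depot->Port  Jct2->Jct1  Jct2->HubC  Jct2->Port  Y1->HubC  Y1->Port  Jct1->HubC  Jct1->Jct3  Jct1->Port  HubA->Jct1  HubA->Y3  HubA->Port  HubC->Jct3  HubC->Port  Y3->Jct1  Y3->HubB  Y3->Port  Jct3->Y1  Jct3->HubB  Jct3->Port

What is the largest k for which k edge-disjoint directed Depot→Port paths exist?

Assign every edge capacity 1; by Menger, the answer equals the max flow.
Path Depot→Port (+1); total 1.
Path Depot→Jct2→Port (+1); total 2.
Path Depot→Y1→Port (+1); total 3.
Path Depot→Jct1→Port (+1); total 4.
Path Depot→HubA→Port (+1); total 5.
Path Depot→Y3→Port (+1); total 6.
No residual Depot→Port path; max flow = 6.
Certifying cut of size 6: {Depot→HubA, Depot→Jct1, Depot→Jct2, Depot→Port, Depot→Y1, Depot→Y3}.

6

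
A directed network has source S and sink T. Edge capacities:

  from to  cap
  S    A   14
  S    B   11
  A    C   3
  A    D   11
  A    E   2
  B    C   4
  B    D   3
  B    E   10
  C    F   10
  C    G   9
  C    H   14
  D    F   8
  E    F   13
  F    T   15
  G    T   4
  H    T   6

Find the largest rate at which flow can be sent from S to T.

Augment S→A→C→F→T: bottleneck 3, flow now 3.
Augment S→A→D→F→T: bottleneck 8, flow now 11.
Augment S→A→E→F→T: bottleneck 2, flow now 13.
Augment S→B→C→F→T: bottleneck 2, flow now 15.
Augment S→B→C→G→T: bottleneck 2, flow now 17.
Augment S→B→E→F→C→G→T: bottleneck 2, flow now 19. (uses reverse residual edge)
Augment S→B→E→F→C→H→T: bottleneck 3, flow now 22. (uses reverse residual edge)
No augmenting path remains; maximum flow = 22.
In the residual graph, reachable from S: {S, A, B, D, E, F}.
Min-cut edges: A→C (3), B→C (4), F→T (15); capacity 3 + 4 + 15 = 22.
This cut is saturated, so no flow can exceed 22.

22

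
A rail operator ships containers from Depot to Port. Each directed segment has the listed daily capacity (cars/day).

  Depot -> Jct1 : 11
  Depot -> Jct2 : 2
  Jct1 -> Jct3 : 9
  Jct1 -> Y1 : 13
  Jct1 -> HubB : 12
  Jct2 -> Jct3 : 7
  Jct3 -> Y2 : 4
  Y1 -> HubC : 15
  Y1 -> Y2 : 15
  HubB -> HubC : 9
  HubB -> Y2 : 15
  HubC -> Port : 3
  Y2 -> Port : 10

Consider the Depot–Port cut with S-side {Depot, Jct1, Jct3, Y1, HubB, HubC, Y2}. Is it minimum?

No — its capacity is 15, but the minimum cut has capacity 13.

Given cut capacity: 2 + 3 + 10 = 15.
Augment Depot→Jct1→Jct3→Y2→Port: bottleneck 4, flow now 4.
Augment Depot→Jct1→Y1→HubC→Port: bottleneck 3, flow now 7.
Augment Depot→Jct1→Y1→Y2→Port: bottleneck 4, flow now 11.
Augment Depot→Jct2→Jct3→Jct1→Y1→Y2→Port: bottleneck 2, flow now 13. (uses reverse residual edge)
No augmenting path remains; maximum flow = 13.
In the residual graph, reachable from Depot: {Depot}.
Min-cut edges: Depot→Jct1 (11), Depot→Jct2 (2); capacity 11 + 2 = 13.
Cut capacity 15 exceeds the max flow 13, so it is not minimum.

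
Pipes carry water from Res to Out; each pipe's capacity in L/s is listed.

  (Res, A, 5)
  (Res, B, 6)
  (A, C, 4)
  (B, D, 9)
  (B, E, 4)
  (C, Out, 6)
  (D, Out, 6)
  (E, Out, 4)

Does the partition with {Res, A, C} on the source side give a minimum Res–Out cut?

Given cut capacity: 6 + 6 = 12.
Augment Res→A→C→Out: bottleneck 4, flow now 4.
Augment Res→B→D→Out: bottleneck 6, flow now 10.
No augmenting path remains; maximum flow = 10.
In the residual graph, reachable from Res: {Res, A}.
Min-cut edges: Res→B (6), A→C (4); capacity 6 + 4 = 10.
Cut capacity 12 exceeds the max flow 10, so it is not minimum.

No — its capacity is 12, but the minimum cut has capacity 10.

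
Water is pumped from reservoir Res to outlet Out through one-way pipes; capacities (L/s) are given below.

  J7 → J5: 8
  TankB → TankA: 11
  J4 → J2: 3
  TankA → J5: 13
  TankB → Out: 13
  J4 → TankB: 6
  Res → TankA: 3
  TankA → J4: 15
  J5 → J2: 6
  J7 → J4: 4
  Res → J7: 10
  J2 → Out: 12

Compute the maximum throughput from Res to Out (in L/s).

Augment Res→J7→J4→TankB→Out: bottleneck 4, flow now 4.
Augment Res→J7→J5→J2→Out: bottleneck 6, flow now 10.
Augment Res→TankA→J4→TankB→Out: bottleneck 2, flow now 12.
Augment Res→TankA→J4→J2→Out: bottleneck 1, flow now 13.
No augmenting path remains; maximum flow = 13.
In the residual graph, reachable from Res: {Res}.
Min-cut edges: Res→J7 (10), Res→TankA (3); capacity 10 + 3 = 13.
This cut is saturated, so no flow can exceed 13.

13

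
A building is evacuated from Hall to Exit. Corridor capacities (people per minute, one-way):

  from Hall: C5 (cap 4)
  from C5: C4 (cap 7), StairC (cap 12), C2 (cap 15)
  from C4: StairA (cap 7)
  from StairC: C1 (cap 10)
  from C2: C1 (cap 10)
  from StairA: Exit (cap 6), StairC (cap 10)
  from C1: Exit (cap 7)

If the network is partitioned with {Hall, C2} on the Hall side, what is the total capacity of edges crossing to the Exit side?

14

Edges leaving {Hall, C2}: Hall→C5 (4), C2→C1 (10).
Cut capacity = 4 + 10 = 14.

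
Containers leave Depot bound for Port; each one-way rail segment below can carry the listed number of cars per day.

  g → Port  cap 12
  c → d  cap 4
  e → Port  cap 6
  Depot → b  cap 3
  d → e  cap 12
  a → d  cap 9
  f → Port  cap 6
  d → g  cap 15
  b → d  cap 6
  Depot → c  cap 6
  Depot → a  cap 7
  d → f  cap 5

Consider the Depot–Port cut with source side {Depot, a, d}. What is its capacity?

Edges leaving {Depot, a, d}: Depot→b (3), Depot→c (6), d→e (12), d→f (5), d→g (15).
Cut capacity = 3 + 6 + 12 + 5 + 15 = 41.

41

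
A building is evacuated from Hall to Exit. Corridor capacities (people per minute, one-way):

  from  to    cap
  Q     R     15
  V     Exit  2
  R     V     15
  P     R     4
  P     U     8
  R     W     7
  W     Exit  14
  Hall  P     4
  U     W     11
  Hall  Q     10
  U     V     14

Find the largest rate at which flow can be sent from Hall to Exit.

13

Augment Hall→P→R→V→Exit: bottleneck 2, flow now 2.
Augment Hall→P→R→W→Exit: bottleneck 2, flow now 4.
Augment Hall→Q→R→W→Exit: bottleneck 5, flow now 9.
Augment Hall→Q→R→P→U→W→Exit: bottleneck 4, flow now 13. (uses reverse residual edge)
No augmenting path remains; maximum flow = 13.
In the residual graph, reachable from Hall: {Hall, Q, R, V}.
Min-cut edges: Hall→P (4), R→W (7), V→Exit (2); capacity 4 + 7 + 2 = 13.
This cut is saturated, so no flow can exceed 13.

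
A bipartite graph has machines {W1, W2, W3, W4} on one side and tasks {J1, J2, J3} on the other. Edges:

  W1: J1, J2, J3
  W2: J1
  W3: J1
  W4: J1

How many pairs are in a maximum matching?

2

Unit-capacity flow: source→left, listed edges, right→sink; max matching = max flow.
Augmenting path W1→J1 (+1); matched 1.
Augmenting path W2→J1→W1→J2 (+1); matched 2.
No augmenting path remains; maximum matching = 2.
König certificate: {W1, J1} is a vertex cover of size 2 (every listed pair touches it), so no matching can be larger.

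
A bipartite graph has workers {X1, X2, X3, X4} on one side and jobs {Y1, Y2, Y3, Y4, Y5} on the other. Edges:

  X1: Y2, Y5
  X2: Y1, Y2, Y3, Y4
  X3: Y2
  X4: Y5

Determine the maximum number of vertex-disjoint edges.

Unit-capacity flow: source→left, listed edges, right→sink; max matching = max flow.
Augmenting path X1→Y2 (+1); matched 1.
Augmenting path X2→Y1 (+1); matched 2.
Augmenting path X4→Y5 (+1); matched 3.
No augmenting path remains; maximum matching = 3.
König certificate: {X2, Y2, Y5} is a vertex cover of size 3 (every listed pair touches it), so no matching can be larger.

3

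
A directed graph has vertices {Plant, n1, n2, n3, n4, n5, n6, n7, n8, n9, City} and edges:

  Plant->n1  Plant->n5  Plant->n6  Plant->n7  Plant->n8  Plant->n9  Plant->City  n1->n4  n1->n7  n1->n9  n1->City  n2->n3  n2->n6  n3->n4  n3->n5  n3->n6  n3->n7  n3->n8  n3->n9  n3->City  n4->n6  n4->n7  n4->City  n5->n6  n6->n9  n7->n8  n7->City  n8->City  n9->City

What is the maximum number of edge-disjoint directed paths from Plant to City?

Assign every edge capacity 1; by Menger, the answer equals the max flow.
Path Plant→City (+1); total 1.
Path Plant→n1→City (+1); total 2.
Path Plant→n7→City (+1); total 3.
Path Plant→n8→City (+1); total 4.
Path Plant→n9→City (+1); total 5.
No residual Plant→City path; max flow = 5.
Certifying cut of size 5: {Plant→City, Plant→n1, Plant→n7, Plant→n8, n9→City}.

5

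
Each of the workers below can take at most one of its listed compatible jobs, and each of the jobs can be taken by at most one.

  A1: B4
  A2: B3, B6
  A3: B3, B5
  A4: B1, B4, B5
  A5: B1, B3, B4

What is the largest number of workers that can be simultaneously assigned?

Unit-capacity flow: source→left, listed edges, right→sink; max matching = max flow.
Augmenting path A1→B4 (+1); matched 1.
Augmenting path A2→B3 (+1); matched 2.
Augmenting path A3→B5 (+1); matched 3.
Augmenting path A4→B1 (+1); matched 4.
Augmenting path A5→B3→A2→B6 (+1); matched 5.
No augmenting path remains; maximum matching = 5.
König certificate: {A1, A2, A3, A4, A5} is a vertex cover of size 5 (every listed pair touches it), so no matching can be larger.

5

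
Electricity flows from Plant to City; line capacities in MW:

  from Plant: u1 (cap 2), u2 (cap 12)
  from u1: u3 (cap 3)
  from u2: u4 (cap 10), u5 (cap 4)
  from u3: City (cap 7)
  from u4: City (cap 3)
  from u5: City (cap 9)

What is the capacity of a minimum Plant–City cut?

9

Augment Plant→u1→u3→City: bottleneck 2, flow now 2.
Augment Plant→u2→u4→City: bottleneck 3, flow now 5.
Augment Plant→u2→u5→City: bottleneck 4, flow now 9.
No augmenting path remains; maximum flow = 9.
By max-flow min-cut, the minimum cut capacity equals the max flow.
In the residual graph, reachable from Plant: {Plant, u2, u4}.
Min-cut edges: Plant→u1 (2), u2→u5 (4), u4→City (3); capacity 2 + 4 + 3 = 9.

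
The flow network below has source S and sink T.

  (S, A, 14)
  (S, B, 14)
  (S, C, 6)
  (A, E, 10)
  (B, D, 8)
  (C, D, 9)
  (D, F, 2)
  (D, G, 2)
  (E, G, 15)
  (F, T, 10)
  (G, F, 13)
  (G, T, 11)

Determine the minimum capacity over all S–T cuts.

14

Augment S→A→E→G→T: bottleneck 10, flow now 10.
Augment S→B→D→F→T: bottleneck 2, flow now 12.
Augment S→B→D→G→T: bottleneck 1, flow now 13.
Augment S→B→D→G→F→T: bottleneck 1, flow now 14.
No augmenting path remains; maximum flow = 14.
By max-flow min-cut, the minimum cut capacity equals the max flow.
In the residual graph, reachable from S: {S, A, B, C, D}.
Min-cut edges: A→E (10), D→F (2), D→G (2); capacity 10 + 2 + 2 = 14.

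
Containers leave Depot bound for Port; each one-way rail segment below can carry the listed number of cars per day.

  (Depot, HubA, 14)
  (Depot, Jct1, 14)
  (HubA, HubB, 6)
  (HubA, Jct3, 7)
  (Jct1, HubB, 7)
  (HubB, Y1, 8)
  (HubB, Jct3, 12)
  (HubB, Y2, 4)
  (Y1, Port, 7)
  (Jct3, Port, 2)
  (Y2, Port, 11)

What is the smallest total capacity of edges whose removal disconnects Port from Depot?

13

Augment Depot→HubA→Jct3→Port: bottleneck 2, flow now 2.
Augment Depot→HubA→HubB→Y1→Port: bottleneck 6, flow now 8.
Augment Depot→Jct1→HubB→Y1→Port: bottleneck 1, flow now 9.
Augment Depot→Jct1→HubB→Y2→Port: bottleneck 4, flow now 13.
No augmenting path remains; maximum flow = 13.
By max-flow min-cut, the minimum cut capacity equals the max flow.
In the residual graph, reachable from Depot: {Depot, HubA, Jct1, HubB, Y1, Jct3}.
Min-cut edges: HubB→Y2 (4), Y1→Port (7), Jct3→Port (2); capacity 4 + 7 + 2 = 13.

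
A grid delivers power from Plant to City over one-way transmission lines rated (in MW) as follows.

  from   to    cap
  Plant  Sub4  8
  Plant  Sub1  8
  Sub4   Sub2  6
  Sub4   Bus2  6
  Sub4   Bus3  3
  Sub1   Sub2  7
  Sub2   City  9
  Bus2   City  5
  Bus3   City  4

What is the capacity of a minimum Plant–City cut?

Augment Plant→Sub4→Sub2→City: bottleneck 6, flow now 6.
Augment Plant→Sub4→Bus2→City: bottleneck 2, flow now 8.
Augment Plant→Sub1→Sub2→City: bottleneck 3, flow now 11.
Augment Plant→Sub1→Sub2→Sub4→Bus2→City: bottleneck 3, flow now 14. (uses reverse residual edge)
Augment Plant→Sub1→Sub2→Sub4→Bus3→City: bottleneck 1, flow now 15. (uses reverse residual edge)
No augmenting path remains; maximum flow = 15.
By max-flow min-cut, the minimum cut capacity equals the max flow.
In the residual graph, reachable from Plant: {Plant, Sub1}.
Min-cut edges: Plant→Sub4 (8), Sub1→Sub2 (7); capacity 8 + 7 = 15.

15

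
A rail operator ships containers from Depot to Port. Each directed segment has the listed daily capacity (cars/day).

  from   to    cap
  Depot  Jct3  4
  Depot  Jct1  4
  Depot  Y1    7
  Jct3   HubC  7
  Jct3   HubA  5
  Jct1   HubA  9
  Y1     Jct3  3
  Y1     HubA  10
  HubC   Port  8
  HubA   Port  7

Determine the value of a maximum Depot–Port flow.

Augment Depot→Jct3→HubC→Port: bottleneck 4, flow now 4.
Augment Depot→Jct1→HubA→Port: bottleneck 4, flow now 8.
Augment Depot→Y1→HubA→Port: bottleneck 3, flow now 11.
Augment Depot→Y1→Jct3→HubC→Port: bottleneck 3, flow now 14.
No augmenting path remains; maximum flow = 14.
In the residual graph, reachable from Depot: {Depot, Jct1, Y1, HubA}.
Min-cut edges: Depot→Jct3 (4), Y1→Jct3 (3), HubA→Port (7); capacity 4 + 3 + 7 = 14.
This cut is saturated, so no flow can exceed 14.

14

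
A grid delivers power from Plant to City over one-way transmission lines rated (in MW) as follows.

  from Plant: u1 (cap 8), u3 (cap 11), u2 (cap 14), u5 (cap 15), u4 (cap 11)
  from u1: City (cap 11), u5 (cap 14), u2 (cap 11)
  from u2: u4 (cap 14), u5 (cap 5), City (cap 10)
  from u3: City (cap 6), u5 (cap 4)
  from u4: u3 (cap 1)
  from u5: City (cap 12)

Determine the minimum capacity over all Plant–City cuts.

Augment Plant→u1→City: bottleneck 8, flow now 8.
Augment Plant→u2→City: bottleneck 10, flow now 18.
Augment Plant→u3→City: bottleneck 6, flow now 24.
Augment Plant→u5→City: bottleneck 12, flow now 36.
No augmenting path remains; maximum flow = 36.
By max-flow min-cut, the minimum cut capacity equals the max flow.
In the residual graph, reachable from Plant: {Plant, u2, u3, u4, u5}.
Min-cut edges: Plant→u1 (8), u2→City (10), u3→City (6), u5→City (12); capacity 8 + 10 + 6 + 12 = 36.

36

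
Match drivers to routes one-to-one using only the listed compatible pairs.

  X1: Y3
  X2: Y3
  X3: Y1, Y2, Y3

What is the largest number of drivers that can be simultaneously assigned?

Unit-capacity flow: source→left, listed edges, right→sink; max matching = max flow.
Augmenting path X1→Y3 (+1); matched 1.
Augmenting path X3→Y1 (+1); matched 2.
No augmenting path remains; maximum matching = 2.
König certificate: {X3, Y3} is a vertex cover of size 2 (every listed pair touches it), so no matching can be larger.

2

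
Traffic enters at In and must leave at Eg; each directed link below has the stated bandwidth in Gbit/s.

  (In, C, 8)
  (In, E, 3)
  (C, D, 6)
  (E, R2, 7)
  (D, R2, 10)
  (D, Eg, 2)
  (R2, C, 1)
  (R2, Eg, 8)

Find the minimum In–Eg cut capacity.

9

Augment In→C→D→Eg: bottleneck 2, flow now 2.
Augment In→E→R2→Eg: bottleneck 3, flow now 5.
Augment In→C→D→R2→Eg: bottleneck 4, flow now 9.
No augmenting path remains; maximum flow = 9.
By max-flow min-cut, the minimum cut capacity equals the max flow.
In the residual graph, reachable from In: {In, C}.
Min-cut edges: In→E (3), C→D (6); capacity 3 + 6 = 9.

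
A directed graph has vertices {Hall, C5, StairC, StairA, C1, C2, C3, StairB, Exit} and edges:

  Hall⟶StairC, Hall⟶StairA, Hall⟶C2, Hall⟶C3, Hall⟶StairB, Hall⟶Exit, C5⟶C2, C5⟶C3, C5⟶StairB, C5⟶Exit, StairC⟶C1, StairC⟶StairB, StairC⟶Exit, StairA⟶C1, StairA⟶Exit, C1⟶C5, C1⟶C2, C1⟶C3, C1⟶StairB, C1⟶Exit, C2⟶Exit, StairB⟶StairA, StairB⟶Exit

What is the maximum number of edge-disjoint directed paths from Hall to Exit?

5

Assign every edge capacity 1; by Menger, the answer equals the max flow.
Path Hall→Exit (+1); total 1.
Path Hall→StairC→Exit (+1); total 2.
Path Hall→StairA→Exit (+1); total 3.
Path Hall→C2→Exit (+1); total 4.
Path Hall→StairB→Exit (+1); total 5.
No residual Hall→Exit path; max flow = 5.
Certifying cut of size 5: {Hall→C2, Hall→Exit, Hall→StairA, Hall→StairB, Hall→StairC}.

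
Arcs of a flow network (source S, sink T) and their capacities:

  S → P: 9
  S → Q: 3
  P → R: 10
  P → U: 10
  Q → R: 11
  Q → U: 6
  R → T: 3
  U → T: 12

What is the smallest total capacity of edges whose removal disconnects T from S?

Augment S→P→R→T: bottleneck 3, flow now 3.
Augment S→P→U→T: bottleneck 6, flow now 9.
Augment S→Q→U→T: bottleneck 3, flow now 12.
No augmenting path remains; maximum flow = 12.
By max-flow min-cut, the minimum cut capacity equals the max flow.
In the residual graph, reachable from S: {S}.
Min-cut edges: S→P (9), S→Q (3); capacity 9 + 3 = 12.

12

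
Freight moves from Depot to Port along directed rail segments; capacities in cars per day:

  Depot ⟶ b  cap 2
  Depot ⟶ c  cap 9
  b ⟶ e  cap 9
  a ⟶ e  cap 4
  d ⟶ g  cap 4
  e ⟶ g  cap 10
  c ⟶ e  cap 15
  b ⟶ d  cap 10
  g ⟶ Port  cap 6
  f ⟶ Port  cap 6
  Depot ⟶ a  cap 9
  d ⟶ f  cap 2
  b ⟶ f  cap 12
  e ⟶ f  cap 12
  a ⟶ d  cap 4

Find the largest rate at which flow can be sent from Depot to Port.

Augment Depot→b→f→Port: bottleneck 2, flow now 2.
Augment Depot→a→d→f→Port: bottleneck 2, flow now 4.
Augment Depot→a→d→g→Port: bottleneck 2, flow now 6.
Augment Depot→a→e→f→Port: bottleneck 2, flow now 8.
Augment Depot→a→e→g→Port: bottleneck 2, flow now 10.
Augment Depot→c→e→g→Port: bottleneck 2, flow now 12.
No augmenting path remains; maximum flow = 12.
In the residual graph, reachable from Depot: {Depot, a, b, c, d, e, f, g}.
Min-cut edges: f→Port (6), g→Port (6); capacity 6 + 6 = 12.
This cut is saturated, so no flow can exceed 12.

12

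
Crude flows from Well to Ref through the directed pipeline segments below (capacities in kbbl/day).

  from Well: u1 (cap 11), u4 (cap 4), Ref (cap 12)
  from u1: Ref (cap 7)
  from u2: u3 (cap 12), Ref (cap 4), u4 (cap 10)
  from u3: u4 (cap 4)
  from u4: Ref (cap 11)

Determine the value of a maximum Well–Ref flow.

23

Augment Well→Ref: bottleneck 12, flow now 12.
Augment Well→u1→Ref: bottleneck 7, flow now 19.
Augment Well→u4→Ref: bottleneck 4, flow now 23.
No augmenting path remains; maximum flow = 23.
In the residual graph, reachable from Well: {Well, u1}.
Min-cut edges: Well→u4 (4), Well→Ref (12), u1→Ref (7); capacity 4 + 12 + 7 = 23.
This cut is saturated, so no flow can exceed 23.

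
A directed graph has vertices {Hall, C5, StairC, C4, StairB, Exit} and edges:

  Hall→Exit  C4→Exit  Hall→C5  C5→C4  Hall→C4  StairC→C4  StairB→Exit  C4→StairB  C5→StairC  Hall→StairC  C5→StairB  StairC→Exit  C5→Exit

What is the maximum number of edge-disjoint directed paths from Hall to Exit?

4

Assign every edge capacity 1; by Menger, the answer equals the max flow.
Path Hall→Exit (+1); total 1.
Path Hall→C5→Exit (+1); total 2.
Path Hall→StairC→Exit (+1); total 3.
Path Hall→C4→Exit (+1); total 4.
No residual Hall→Exit path; max flow = 4.
Certifying cut of size 4: {Hall→C4, Hall→C5, Hall→Exit, Hall→StairC}.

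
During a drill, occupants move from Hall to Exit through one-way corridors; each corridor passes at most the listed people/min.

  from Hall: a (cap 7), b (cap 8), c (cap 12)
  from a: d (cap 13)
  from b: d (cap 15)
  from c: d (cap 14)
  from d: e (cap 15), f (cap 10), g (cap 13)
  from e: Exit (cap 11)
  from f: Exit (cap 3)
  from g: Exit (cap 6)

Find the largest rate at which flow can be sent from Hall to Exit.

20

Augment Hall→a→d→e→Exit: bottleneck 7, flow now 7.
Augment Hall→b→d→e→Exit: bottleneck 4, flow now 11.
Augment Hall→b→d→f→Exit: bottleneck 3, flow now 14.
Augment Hall→b→d→g→Exit: bottleneck 1, flow now 15.
Augment Hall→c→d→g→Exit: bottleneck 5, flow now 20.
No augmenting path remains; maximum flow = 20.
In the residual graph, reachable from Hall: {Hall, a, b, c, d, e, f, g}.
Min-cut edges: e→Exit (11), f→Exit (3), g→Exit (6); capacity 11 + 3 + 6 = 20.
This cut is saturated, so no flow can exceed 20.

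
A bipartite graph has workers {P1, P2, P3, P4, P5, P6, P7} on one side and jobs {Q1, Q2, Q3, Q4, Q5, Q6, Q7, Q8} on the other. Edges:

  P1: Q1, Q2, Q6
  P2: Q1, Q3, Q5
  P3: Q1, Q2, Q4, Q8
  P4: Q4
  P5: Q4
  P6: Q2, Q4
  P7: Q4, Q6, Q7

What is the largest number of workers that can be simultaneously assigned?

6

Unit-capacity flow: source→left, listed edges, right→sink; max matching = max flow.
Augmenting path P1→Q1 (+1); matched 1.
Augmenting path P2→Q3 (+1); matched 2.
Augmenting path P3→Q2 (+1); matched 3.
Augmenting path P4→Q4 (+1); matched 4.
Augmenting path P7→Q6 (+1); matched 5.
Augmenting path P6→Q2→P3→Q8 (+1); matched 6.
No augmenting path remains; maximum matching = 6.
König certificate: {P1, P2, P3, P6, P7, Q4} is a vertex cover of size 6 (every listed pair touches it), so no matching can be larger.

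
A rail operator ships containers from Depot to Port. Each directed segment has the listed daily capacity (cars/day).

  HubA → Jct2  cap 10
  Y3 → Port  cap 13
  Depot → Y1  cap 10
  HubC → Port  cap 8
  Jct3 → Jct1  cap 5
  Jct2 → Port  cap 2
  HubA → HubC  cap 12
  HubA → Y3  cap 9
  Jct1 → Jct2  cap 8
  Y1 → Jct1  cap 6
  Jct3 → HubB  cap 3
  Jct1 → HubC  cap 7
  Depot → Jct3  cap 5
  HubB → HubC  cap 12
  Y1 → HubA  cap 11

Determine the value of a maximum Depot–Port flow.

15

Augment Depot→Y1→HubA→Jct2→Port: bottleneck 2, flow now 2.
Augment Depot→Y1→HubA→Y3→Port: bottleneck 8, flow now 10.
Augment Depot→Jct3→HubB→HubC→Port: bottleneck 3, flow now 13.
Augment Depot→Jct3→Jct1→HubC→Port: bottleneck 2, flow now 15.
No augmenting path remains; maximum flow = 15.
In the residual graph, reachable from Depot: {Depot}.
Min-cut edges: Depot→Y1 (10), Depot→Jct3 (5); capacity 10 + 5 = 15.
This cut is saturated, so no flow can exceed 15.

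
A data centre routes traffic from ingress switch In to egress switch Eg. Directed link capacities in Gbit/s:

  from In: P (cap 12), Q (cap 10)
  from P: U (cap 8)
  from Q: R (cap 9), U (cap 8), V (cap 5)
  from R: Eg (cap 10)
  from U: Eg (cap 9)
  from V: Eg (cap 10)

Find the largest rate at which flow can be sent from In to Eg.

Augment In→P→U→Eg: bottleneck 8, flow now 8.
Augment In→Q→R→Eg: bottleneck 9, flow now 17.
Augment In→Q→U→Eg: bottleneck 1, flow now 18.
No augmenting path remains; maximum flow = 18.
In the residual graph, reachable from In: {In, P}.
Min-cut edges: In→Q (10), P→U (8); capacity 10 + 8 = 18.
This cut is saturated, so no flow can exceed 18.

18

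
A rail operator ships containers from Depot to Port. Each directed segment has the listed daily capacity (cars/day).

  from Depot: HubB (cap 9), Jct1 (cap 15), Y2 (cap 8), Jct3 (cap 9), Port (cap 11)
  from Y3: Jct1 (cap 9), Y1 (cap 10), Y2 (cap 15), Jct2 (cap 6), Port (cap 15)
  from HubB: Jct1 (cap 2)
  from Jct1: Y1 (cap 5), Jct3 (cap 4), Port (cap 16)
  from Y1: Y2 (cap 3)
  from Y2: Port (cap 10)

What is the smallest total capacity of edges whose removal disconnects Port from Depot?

36

Augment Depot→Port: bottleneck 11, flow now 11.
Augment Depot→Jct1→Port: bottleneck 15, flow now 26.
Augment Depot→Y2→Port: bottleneck 8, flow now 34.
Augment Depot→HubB→Jct1→Port: bottleneck 1, flow now 35.
Augment Depot→HubB→Jct1→Y1→Y2→Port: bottleneck 1, flow now 36.
No augmenting path remains; maximum flow = 36.
By max-flow min-cut, the minimum cut capacity equals the max flow.
In the residual graph, reachable from Depot: {Depot, HubB, Jct3}.
Min-cut edges: Depot→Jct1 (15), Depot→Y2 (8), Depot→Port (11), HubB→Jct1 (2); capacity 15 + 8 + 11 + 2 = 36.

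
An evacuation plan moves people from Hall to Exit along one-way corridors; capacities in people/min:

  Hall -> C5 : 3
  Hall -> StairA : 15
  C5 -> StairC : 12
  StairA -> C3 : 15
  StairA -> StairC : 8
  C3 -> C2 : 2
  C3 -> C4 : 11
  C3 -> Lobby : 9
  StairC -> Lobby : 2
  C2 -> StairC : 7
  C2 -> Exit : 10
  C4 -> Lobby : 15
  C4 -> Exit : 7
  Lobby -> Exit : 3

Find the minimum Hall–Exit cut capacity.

Augment Hall→C5→StairC→Lobby→Exit: bottleneck 2, flow now 2.
Augment Hall→StairA→C3→C2→Exit: bottleneck 2, flow now 4.
Augment Hall→StairA→C3→C4→Exit: bottleneck 7, flow now 11.
Augment Hall→StairA→C3→Lobby→Exit: bottleneck 1, flow now 12.
No augmenting path remains; maximum flow = 12.
By max-flow min-cut, the minimum cut capacity equals the max flow.
In the residual graph, reachable from Hall: {Hall, C5, StairA, C3, StairC, C4, Lobby}.
Min-cut edges: C3→C2 (2), C4→Exit (7), Lobby→Exit (3); capacity 2 + 7 + 3 = 12.

12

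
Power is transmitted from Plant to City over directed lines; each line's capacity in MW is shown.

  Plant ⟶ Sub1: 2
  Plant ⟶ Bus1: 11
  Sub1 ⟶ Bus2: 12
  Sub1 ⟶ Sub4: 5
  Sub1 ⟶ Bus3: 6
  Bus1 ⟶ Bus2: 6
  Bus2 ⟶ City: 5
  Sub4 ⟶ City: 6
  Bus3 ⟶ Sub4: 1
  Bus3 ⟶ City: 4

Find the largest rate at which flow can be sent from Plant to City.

7

Augment Plant→Sub1→Bus2→City: bottleneck 2, flow now 2.
Augment Plant→Bus1→Bus2→City: bottleneck 3, flow now 5.
Augment Plant→Bus1→Bus2→Sub1→Sub4→City: bottleneck 2, flow now 7. (uses reverse residual edge)
No augmenting path remains; maximum flow = 7.
In the residual graph, reachable from Plant: {Plant, Bus1, Bus2}.
Min-cut edges: Plant→Sub1 (2), Bus2→City (5); capacity 2 + 5 = 7.
This cut is saturated, so no flow can exceed 7.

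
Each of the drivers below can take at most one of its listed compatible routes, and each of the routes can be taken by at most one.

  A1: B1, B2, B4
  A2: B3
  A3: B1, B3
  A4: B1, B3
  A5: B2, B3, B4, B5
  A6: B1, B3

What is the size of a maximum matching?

4

Unit-capacity flow: source→left, listed edges, right→sink; max matching = max flow.
Augmenting path A1→B1 (+1); matched 1.
Augmenting path A2→B3 (+1); matched 2.
Augmenting path A5→B2 (+1); matched 3.
Augmenting path A3→B1→A1→B4 (+1); matched 4.
No augmenting path remains; maximum matching = 4.
König certificate: {A1, A5, B1, B3} is a vertex cover of size 4 (every listed pair touches it), so no matching can be larger.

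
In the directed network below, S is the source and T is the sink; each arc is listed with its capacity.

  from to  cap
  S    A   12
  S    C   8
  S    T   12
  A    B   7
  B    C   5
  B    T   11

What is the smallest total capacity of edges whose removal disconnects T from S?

Augment S→T: bottleneck 12, flow now 12.
Augment S→A→B→T: bottleneck 7, flow now 19.
No augmenting path remains; maximum flow = 19.
By max-flow min-cut, the minimum cut capacity equals the max flow.
In the residual graph, reachable from S: {S, A, C}.
Min-cut edges: S→T (12), A→B (7); capacity 12 + 7 = 19.

19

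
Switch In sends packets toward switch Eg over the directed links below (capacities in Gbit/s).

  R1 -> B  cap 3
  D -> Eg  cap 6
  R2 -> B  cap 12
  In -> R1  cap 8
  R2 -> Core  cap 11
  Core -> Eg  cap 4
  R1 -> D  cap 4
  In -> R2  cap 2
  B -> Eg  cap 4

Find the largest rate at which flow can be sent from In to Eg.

Augment In→R1→D→Eg: bottleneck 4, flow now 4.
Augment In→R1→B→Eg: bottleneck 3, flow now 7.
Augment In→R2→Core→Eg: bottleneck 2, flow now 9.
No augmenting path remains; maximum flow = 9.
In the residual graph, reachable from In: {In, R1}.
Min-cut edges: In→R2 (2), R1→D (4), R1→B (3); capacity 2 + 4 + 3 = 9.
This cut is saturated, so no flow can exceed 9.

9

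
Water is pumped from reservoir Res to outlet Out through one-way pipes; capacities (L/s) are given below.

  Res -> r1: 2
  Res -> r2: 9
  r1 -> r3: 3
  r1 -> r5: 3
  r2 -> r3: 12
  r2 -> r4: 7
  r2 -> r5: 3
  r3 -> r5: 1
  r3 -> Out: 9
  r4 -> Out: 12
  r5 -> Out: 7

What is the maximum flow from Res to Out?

11

Augment Res→r1→r3→Out: bottleneck 2, flow now 2.
Augment Res→r2→r3→Out: bottleneck 7, flow now 9.
Augment Res→r2→r4→Out: bottleneck 2, flow now 11.
No augmenting path remains; maximum flow = 11.
In the residual graph, reachable from Res: {Res}.
Min-cut edges: Res→r1 (2), Res→r2 (9); capacity 2 + 9 = 11.
This cut is saturated, so no flow can exceed 11.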